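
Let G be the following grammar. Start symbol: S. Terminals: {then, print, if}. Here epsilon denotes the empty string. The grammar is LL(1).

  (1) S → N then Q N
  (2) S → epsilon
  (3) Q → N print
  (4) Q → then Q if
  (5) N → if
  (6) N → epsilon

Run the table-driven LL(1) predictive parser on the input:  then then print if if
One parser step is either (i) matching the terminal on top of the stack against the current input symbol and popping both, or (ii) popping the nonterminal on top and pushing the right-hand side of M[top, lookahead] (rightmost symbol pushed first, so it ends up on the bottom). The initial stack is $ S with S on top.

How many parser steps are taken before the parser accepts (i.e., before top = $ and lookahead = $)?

      Stack           Input                    Action
   1  $ S             then then print if if $  expand S → N then Q N
   2  $ N Q then N    then then print if if $  expand N → epsilon
   3  $ N Q then      then then print if if $  match then
   4  $ N Q           then print if if $       expand Q → then Q if
   5  $ N if Q then   then print if if $       match then
   6  $ N if Q        print if if $            expand Q → N print
   7  $ N if print N  print if if $            expand N → epsilon
   8  $ N if print    print if if $            match print
   9  $ N if          if if $                  match if
  10  $ N             if $                     expand N → if
  11  $ if            if $                     match if
Accept reached after 11 steps.

11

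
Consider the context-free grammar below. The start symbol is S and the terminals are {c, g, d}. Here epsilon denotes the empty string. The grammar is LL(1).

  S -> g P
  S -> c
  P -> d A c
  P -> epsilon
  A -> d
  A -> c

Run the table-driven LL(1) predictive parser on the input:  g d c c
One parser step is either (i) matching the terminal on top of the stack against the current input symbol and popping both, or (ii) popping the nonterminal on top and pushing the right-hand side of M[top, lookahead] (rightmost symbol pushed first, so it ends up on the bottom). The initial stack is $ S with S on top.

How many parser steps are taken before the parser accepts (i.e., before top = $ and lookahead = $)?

     Stack    Input      Action
  1  $ S      g d c c $  expand S -> g P
  2  $ P g    g d c c $  match g
  3  $ P      d c c $    expand P -> d A c
  4  $ c A d  d c c $    match d
  5  $ c A    c c $      expand A -> c
  6  $ c c    c c $      match c
  7  $ c      c $        match c
Accept reached after 7 steps.

7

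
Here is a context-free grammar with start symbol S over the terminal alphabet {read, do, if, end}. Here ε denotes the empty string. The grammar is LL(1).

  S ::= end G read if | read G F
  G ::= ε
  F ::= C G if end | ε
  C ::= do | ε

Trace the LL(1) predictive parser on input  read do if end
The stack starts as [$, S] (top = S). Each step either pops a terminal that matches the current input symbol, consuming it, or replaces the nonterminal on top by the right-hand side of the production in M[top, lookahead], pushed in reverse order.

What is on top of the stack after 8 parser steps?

     Stack          Input             Action
  1  $ S            read do if end $  expand S ::= read G F
  2  $ F G read     read do if end $  match read
  3  $ F G          do if end $       expand G ::= ε
  4  $ F            do if end $       expand F ::= C G if end
  5  $ end if G C   do if end $       expand C ::= do
  6  $ end if G do  do if end $       match do
  7  $ end if G     if end $          expand G ::= ε
  8  $ end if       if end $          match if
Stack after step 8: $ end (top = end).

end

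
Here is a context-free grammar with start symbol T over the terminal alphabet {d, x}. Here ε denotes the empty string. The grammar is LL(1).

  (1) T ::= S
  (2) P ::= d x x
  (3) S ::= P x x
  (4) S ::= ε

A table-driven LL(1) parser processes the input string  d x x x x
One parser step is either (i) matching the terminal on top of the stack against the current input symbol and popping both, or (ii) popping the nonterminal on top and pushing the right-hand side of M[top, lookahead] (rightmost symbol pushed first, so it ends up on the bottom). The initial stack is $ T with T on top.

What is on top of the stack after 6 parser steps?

     Stack        Input        Action
  1  $ T          d x x x x $  expand T ::= S
  2  $ S          d x x x x $  expand S ::= P x x
  3  $ x x P      d x x x x $  expand P ::= d x x
  4  $ x x x x d  d x x x x $  match d
  5  $ x x x x    x x x x $    match x
  6  $ x x x      x x x $      match x
Stack after step 6: $ x x (top = x).

x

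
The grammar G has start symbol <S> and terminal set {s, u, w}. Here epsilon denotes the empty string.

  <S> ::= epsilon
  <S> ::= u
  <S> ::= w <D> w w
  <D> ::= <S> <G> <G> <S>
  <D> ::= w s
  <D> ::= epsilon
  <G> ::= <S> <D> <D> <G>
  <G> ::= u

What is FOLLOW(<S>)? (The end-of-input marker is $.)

{$, u, w}

FIRST(<S>): from <S>::=epsilon we get {epsilon}; from <S>::=u we get {u}; from <S>::=w <D> w w we get {w}. So FIRST(<S>) = {epsilon, u, w}.
FIRST(<D>): from <D>::=<S> <G> <G> <S> we get {u, w}; from <D>::=w s we get {w}; from <D>::=epsilon we get {epsilon}. So FIRST(<D>) = {epsilon, u, w}.
FIRST(<G>): from <G>::=<S> <D> <D> <G> we get {u, w}; from <G>::=u we get {u}. So FIRST(<G>) = {u, w}.
FOLLOW(<S>) includes $ since <S> is the start symbol.
FOLLOW(<D>): in <S>::=w <D> w w, <D> is followed by w w with FIRST {w}; in <G>::=<S> <D> <D> <G> (occurrence 1), <D> is followed by <D> <G> with FIRST {u, w}; in <G>::=<S> <D> <D> <G> (occurrence 2), <D> is followed by <G> with FIRST {u, w}. Thus FOLLOW(<D>) = {u, w}.
FOLLOW(<S>): in <D>::=<S> <G> <G> <S> (occurrence 1), <S> is followed by <G> <G> <S> with FIRST {u, w}; in <D>::=<S> <G> <G> <S> (occurrence 2), the suffix after <S> is empty, so FOLLOW(<S>) ⊇ FOLLOW(<D>) = {u, w}; in <G>::=<S> <D> <D> <G>, <S> is followed by <D> <D> <G> with FIRST {u, w}. Thus FOLLOW(<S>) = {$, u, w}.
FOLLOW(<G>): in <D>::=<S> <G> <G> <S> (occurrence 1), <G> is followed by <G> <S> with FIRST {u, w}; in <D>::=<S> <G> <G> <S> (occurrence 2), <G> is followed by <S> with FIRST {epsilon, u, w}; in <D>::=<S> <G> <G> <S> (occurrence 2), the suffix after <G> is nullable, so FOLLOW(<G>) ⊇ FOLLOW(<D>) = {u, w}; in <G>::=<S> <D> <D> <G>, the suffix after <G> is empty (adds nothing new). Thus FOLLOW(<G>) = {u, w}.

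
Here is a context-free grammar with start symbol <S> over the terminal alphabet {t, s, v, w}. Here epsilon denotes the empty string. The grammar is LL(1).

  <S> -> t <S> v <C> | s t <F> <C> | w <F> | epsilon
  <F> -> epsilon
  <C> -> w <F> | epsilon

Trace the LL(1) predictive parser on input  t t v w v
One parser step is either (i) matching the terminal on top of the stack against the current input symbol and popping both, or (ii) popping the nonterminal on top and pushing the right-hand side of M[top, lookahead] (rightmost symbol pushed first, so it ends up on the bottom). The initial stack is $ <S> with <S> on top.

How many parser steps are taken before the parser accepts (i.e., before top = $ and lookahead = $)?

11

      Stack                Input        Action
   1  $ <S>                t t v w v $  expand <S> -> t <S> v <C>
   2  $ <C> v <S> t        t t v w v $  match t
   3  $ <C> v <S>          t v w v $    expand <S> -> t <S> v <C>
   4  $ <C> v <C> v <S> t  t v w v $    match t
   5  $ <C> v <C> v <S>    v w v $      expand <S> -> epsilon
   6  $ <C> v <C> v        v w v $      match v
   7  $ <C> v <C>          w v $        expand <C> -> w <F>
   8  $ <C> v <F> w        w v $        match w
   9  $ <C> v <F>          v $          expand <F> -> epsilon
  10  $ <C> v              v $          match v
  11  $ <C>                $            expand <C> -> epsilon
Accept reached after 11 steps.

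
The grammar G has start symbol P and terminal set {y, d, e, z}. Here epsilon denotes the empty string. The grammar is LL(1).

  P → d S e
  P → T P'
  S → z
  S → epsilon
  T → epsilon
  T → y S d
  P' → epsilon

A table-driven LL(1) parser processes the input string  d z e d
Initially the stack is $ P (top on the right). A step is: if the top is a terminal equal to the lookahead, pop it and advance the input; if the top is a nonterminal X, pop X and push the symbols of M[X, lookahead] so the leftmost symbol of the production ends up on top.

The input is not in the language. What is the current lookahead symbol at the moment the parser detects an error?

d

     Stack    Input      Action
  1  $ P      d z e d $  expand P → d S e
  2  $ e S d  d z e d $  match d
  3  $ e S    z e d $    expand S → z
  4  $ e z    z e d $    match z
  5  $ e      e d $      match e
  6  $        d $        error: stack empty but input remains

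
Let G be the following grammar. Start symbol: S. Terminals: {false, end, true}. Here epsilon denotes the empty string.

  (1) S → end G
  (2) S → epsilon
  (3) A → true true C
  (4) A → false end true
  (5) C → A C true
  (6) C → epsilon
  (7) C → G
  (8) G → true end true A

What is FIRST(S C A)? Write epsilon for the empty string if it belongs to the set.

FIRST(S): from S→end G we get {end}; from S→epsilon we get {epsilon}. So FIRST(S) = {epsilon, end}.
FIRST(A): from A→true true C we get {true}; from A→false end true we get {false}. So FIRST(A) = {false, true}.
FIRST(G): from G→true end true A we get {true}. So FIRST(G) = {true}.
FIRST(C): from C→A C true we get {false, true}; from C→epsilon we get {epsilon}; from C→G we get {true}. So FIRST(C) = {epsilon, false, true}.
FIRST(S C A): take FIRST of each symbol in turn, carrying on past any symbol whose FIRST contains epsilon; result {end, false, true}.

{end, false, true}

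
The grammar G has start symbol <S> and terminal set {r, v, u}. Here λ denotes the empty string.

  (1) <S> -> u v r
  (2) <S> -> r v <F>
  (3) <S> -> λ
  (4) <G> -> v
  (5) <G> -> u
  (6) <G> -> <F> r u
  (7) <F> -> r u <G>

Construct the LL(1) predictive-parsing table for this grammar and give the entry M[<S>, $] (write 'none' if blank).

FIRST(<S>) = {λ, r, u}
FIRST(<F>) = {r}
FIRST(<G>) = {r, u, v}  (via <F> r u)
FOLLOW(<S>) includes $ since <S> is the start symbol.
FOLLOW(<S>): <S> appears on no right-hand side. Thus FOLLOW(<S>) = {$}.
For <S> -> u v r: FIRST(u v r) = {u}, so it goes in M[<S>, t] for t ∈ {u}.
For <S> -> r v <F>: FIRST(r v <F>) = {r}, so it goes in M[<S>, t] for t ∈ {r}.
For <S> -> λ: FIRST(λ) = {λ}, so it goes in M[<S>, t] for t ∈ {}; since λ ∈ FIRST, also for every t ∈ FOLLOW(<S>) = {$}.

<S> -> λ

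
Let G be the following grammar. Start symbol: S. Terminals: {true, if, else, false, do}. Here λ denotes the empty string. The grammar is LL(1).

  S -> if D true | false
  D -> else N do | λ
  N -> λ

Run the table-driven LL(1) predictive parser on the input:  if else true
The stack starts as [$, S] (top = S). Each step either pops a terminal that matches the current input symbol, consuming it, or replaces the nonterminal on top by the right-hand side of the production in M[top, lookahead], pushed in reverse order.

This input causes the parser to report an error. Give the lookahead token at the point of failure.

     Stack             Input           Action
  1  $ S               if else true $  expand S -> if D true
  2  $ true D if       if else true $  match if
  3  $ true D          else true $     expand D -> else N do
  4  $ true do N else  else true $     match else
  5  $ true do N       true $          error: M[N, true] is empty

true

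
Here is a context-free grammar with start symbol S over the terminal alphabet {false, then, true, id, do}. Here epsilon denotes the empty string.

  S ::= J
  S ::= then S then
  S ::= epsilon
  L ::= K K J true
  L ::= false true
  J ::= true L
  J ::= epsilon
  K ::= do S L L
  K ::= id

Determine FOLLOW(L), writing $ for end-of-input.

FIRST(J): from J::=true L we get {true}; from J::=epsilon we get {epsilon}. So FIRST(J) = {epsilon, true}.
FIRST(K): from K::=do S L L we get {do}; from K::=id we get {id}. So FIRST(K) = {do, id}.
FIRST(S): from S::=J we get {epsilon, true}; from S::=then S then we get {then}; from S::=epsilon we get {epsilon}. So FIRST(S) = {epsilon, then, true}.
FIRST(L): from L::=K K J true we get {do, id}; from L::=false true we get {false}. So FIRST(L) = {do, false, id}.
FOLLOW(S) includes $ since S is the start symbol.
FOLLOW(S): in S::=then S then, S is followed by then with FIRST {then}; in K::=do S L L, S is followed by L L with FIRST {do, false, id}. Thus FOLLOW(S) = {$, do, false, id, then}.
FOLLOW(J): in S::=J, the suffix after J is empty, so FOLLOW(J) ⊇ FOLLOW(S) = {$, do, false, id, then}; in L::=K K J true, J is followed by true with FIRST {true}. Thus FOLLOW(J) = {$, do, false, id, then, true}.
FOLLOW(K): in L::=K K J true (occurrence 1), K is followed by K J true with FIRST {do, id}; in L::=K K J true (occurrence 2), K is followed by J true with FIRST {true}. Thus FOLLOW(K) = {do, id, true}.
FOLLOW(L): in J::=true L, the suffix after L is empty, so FOLLOW(L) ⊇ FOLLOW(J) = {$, do, false, id, then, true}; in K::=do S L L (occurrence 1), L is followed by L with FIRST {do, false, id}; in K::=do S L L (occurrence 2), the suffix after L is empty, so FOLLOW(L) ⊇ FOLLOW(K) = {do, id, true}. Thus FOLLOW(L) = {$, do, false, id, then, true}.

{$, do, false, id, then, true}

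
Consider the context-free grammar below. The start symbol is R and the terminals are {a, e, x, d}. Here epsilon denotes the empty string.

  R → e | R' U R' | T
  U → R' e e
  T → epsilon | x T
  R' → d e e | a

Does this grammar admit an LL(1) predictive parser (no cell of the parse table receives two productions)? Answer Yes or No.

Yes

FIRST(R) = {epsilon, a, d, e, x}
FIRST(U) = {a, d}
FIRST(T) = {epsilon, x}
FIRST(R') = {a, d}
FOLLOW(R) = {$}
FOLLOW(U) = {a, d}
FOLLOW(T) = {$}
FOLLOW(R') = {$, a, d, e}
Each cell of M receives at most one production.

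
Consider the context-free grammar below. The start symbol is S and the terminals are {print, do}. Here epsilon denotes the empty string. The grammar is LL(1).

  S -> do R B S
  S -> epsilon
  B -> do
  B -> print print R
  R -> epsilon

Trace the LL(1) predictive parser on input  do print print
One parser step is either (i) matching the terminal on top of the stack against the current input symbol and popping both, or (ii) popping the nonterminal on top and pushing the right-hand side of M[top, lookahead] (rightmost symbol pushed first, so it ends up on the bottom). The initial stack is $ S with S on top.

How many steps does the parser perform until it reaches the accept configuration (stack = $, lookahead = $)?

step 1: stack=$ S  input=do print print $  — expand S -> do R B S
step 2: stack=$ S B R do  input=do print print $  — match do
step 3: stack=$ S B R  input=print print $  — expand R -> epsilon
step 4: stack=$ S B  input=print print $  — expand B -> print print R
step 5: stack=$ S R print print  input=print print $  — match print
step 6: stack=$ S R print  input=print $  — match print
step 7: stack=$ S R  input=$  — expand R -> epsilon
step 8: stack=$ S  input=$  — expand S -> epsilon
Accept reached after 8 steps.

8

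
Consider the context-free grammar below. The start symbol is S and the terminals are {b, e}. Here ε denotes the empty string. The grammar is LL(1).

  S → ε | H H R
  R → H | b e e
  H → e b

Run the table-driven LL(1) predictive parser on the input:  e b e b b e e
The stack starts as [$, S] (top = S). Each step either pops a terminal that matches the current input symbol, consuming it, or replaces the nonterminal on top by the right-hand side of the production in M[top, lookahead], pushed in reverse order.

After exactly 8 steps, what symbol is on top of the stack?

     Stack      Input            Action
  1  $ S        e b e b b e e $  expand S → H H R
  2  $ R H H    e b e b b e e $  expand H → e b
  3  $ R H b e  e b e b b e e $  match e
  4  $ R H b    b e b b e e $    match b
  5  $ R H      e b b e e $      expand H → e b
  6  $ R b e    e b b e e $      match e
  7  $ R b      b b e e $        match b
  8  $ R        b e e $          expand R → b e e
Stack after step 8: $ e e b (top = b).

b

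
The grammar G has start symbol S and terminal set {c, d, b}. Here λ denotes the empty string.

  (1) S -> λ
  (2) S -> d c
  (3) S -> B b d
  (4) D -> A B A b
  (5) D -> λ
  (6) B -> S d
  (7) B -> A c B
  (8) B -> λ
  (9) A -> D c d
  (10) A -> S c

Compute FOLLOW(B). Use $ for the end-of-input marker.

{b, c, d}

FIRST(S) = {λ, b, c, d}  (via B b d)
FIRST(D) = {λ, b, c, d}  (via A B A b)
FIRST(A) = {b, c, d}  (via D c d, S c)
FIRST(B) = {λ, b, c, d}  (via S d, A c B)
FOLLOW(S) includes $ since S is the start symbol.
FOLLOW(S): in B->S d, S is followed by d with FIRST {d}; in A->S c, S is followed by c with FIRST {c}. Thus FOLLOW(S) = {$, c, d}.
FOLLOW(D): in A->D c d, D is followed by c d with FIRST {c}. Thus FOLLOW(D) = {c}.
FOLLOW(B): in S->B b d, B is followed by b d with FIRST {b}; in D->A B A b, B is followed by A b with FIRST {b, c, d}; in B->A c B, the suffix after B is empty (adds nothing new). Thus FOLLOW(B) = {b, c, d}.
FOLLOW(A): in D->A B A b (occurrence 1), A is followed by B A b with FIRST {b, c, d}; in D->A B A b (occurrence 2), A is followed by b with FIRST {b}; in B->A c B, A is followed by c B with FIRST {c}. Thus FOLLOW(A) = {b, c, d}.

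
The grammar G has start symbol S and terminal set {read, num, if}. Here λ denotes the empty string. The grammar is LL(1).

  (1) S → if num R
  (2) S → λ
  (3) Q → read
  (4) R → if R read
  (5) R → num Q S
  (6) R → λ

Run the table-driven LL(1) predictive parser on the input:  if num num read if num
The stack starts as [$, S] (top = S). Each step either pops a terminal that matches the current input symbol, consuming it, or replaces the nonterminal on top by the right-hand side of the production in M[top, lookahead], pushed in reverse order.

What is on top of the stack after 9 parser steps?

step 1: stack=$ S  input=if num num read if num $  — expand S → if num R
step 2: stack=$ R num if  input=if num num read if num $  — match if
step 3: stack=$ R num  input=num num read if num $  — match num
step 4: stack=$ R  input=num read if num $  — expand R → num Q S
step 5: stack=$ S Q num  input=num read if num $  — match num
step 6: stack=$ S Q  input=read if num $  — expand Q → read
step 7: stack=$ S read  input=read if num $  — match read
step 8: stack=$ S  input=if num $  — expand S → if num R
step 9: stack=$ R num if  input=if num $  — match if
Stack after step 9: $ R num (top = num).

num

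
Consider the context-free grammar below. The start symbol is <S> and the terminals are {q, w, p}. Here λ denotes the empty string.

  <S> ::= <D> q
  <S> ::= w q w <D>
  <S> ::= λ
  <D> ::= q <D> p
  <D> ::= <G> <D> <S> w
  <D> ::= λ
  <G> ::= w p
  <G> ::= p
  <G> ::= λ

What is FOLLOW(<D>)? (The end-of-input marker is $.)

FIRST(<G>): from <G>::=w p we get {w}; from <G>::=p we get {p}; from <G>::=λ we get {λ}. So FIRST(<G>) = {λ, p, w}.
FIRST(<S>): from <S>::=<D> q we get {p, q, w}; from <S>::=w q w <D> we get {w}; from <S>::=λ we get {λ}. So FIRST(<S>) = {λ, p, q, w}.
FIRST(<D>): from <D>::=q <D> p we get {q}; from <D>::=<G> <D> <S> w we get {p, q, w}; from <D>::=λ we get {λ}. So FIRST(<D>) = {λ, p, q, w}.
FOLLOW(<S>) includes $ since <S> is the start symbol.
FOLLOW(<S>): in <D>::=<G> <D> <S> w, <S> is followed by w with FIRST {w}. Thus FOLLOW(<S>) = {$, w}.
FOLLOW(<D>): in <S>::=<D> q, <D> is followed by q with FIRST {q}; in <S>::=w q w <D>, the suffix after <D> is empty, so FOLLOW(<D>) ⊇ FOLLOW(<S>) = {$, w}; in <D>::=q <D> p, <D> is followed by p with FIRST {p}; in <D>::=<G> <D> <S> w, <D> is followed by <S> w with FIRST {p, q, w}. Thus FOLLOW(<D>) = {$, p, q, w}.
FOLLOW(<G>): in <D>::=<G> <D> <S> w, <G> is followed by <D> <S> w with FIRST {p, q, w}. Thus FOLLOW(<G>) = {p, q, w}.

{$, p, q, w}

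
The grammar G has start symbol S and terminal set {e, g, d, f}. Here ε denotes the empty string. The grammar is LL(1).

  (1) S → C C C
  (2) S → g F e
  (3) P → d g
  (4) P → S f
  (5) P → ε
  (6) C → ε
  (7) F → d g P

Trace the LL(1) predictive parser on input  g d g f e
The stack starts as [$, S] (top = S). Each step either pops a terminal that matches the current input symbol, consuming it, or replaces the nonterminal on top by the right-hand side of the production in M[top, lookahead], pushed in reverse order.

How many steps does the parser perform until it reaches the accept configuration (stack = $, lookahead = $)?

12

step 1: stack=$ S  input=g d g f e $  — expand S → g F e
step 2: stack=$ e F g  input=g d g f e $  — match g
step 3: stack=$ e F  input=d g f e $  — expand F → d g P
step 4: stack=$ e P g d  input=d g f e $  — match d
step 5: stack=$ e P g  input=g f e $  — match g
step 6: stack=$ e P  input=f e $  — expand P → S f
step 7: stack=$ e f S  input=f e $  — expand S → C C C
step 8: stack=$ e f C C C  input=f e $  — expand C → ε
step 9: stack=$ e f C C  input=f e $  — expand C → ε
step 10: stack=$ e f C  input=f e $  — expand C → ε
step 11: stack=$ e f  input=f e $  — match f
step 12: stack=$ e  input=e $  — match e
Accept reached after 12 steps.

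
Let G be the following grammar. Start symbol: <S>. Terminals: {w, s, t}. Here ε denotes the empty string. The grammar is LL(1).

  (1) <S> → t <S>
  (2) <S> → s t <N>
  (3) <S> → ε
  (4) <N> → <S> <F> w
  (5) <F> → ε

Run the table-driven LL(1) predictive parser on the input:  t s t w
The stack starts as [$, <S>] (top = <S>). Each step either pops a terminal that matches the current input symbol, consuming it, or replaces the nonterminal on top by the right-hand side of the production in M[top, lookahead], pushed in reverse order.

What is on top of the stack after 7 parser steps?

<F>

step 1: stack=$ <S>  input=t s t w $  — expand <S> → t <S>
step 2: stack=$ <S> t  input=t s t w $  — match t
step 3: stack=$ <S>  input=s t w $  — expand <S> → s t <N>
step 4: stack=$ <N> t s  input=s t w $  — match s
step 5: stack=$ <N> t  input=t w $  — match t
step 6: stack=$ <N>  input=w $  — expand <N> → <S> <F> w
step 7: stack=$ w <F> <S>  input=w $  — expand <S> → ε
Stack after step 7: $ w <F> (top = <F>).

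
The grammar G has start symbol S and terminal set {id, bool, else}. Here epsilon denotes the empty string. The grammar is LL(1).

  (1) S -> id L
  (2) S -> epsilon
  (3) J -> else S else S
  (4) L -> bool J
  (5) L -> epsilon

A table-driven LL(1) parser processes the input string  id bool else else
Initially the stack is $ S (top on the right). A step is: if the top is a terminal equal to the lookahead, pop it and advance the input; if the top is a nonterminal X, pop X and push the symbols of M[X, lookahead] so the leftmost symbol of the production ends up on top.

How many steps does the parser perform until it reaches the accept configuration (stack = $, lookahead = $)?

9

     Stack            Input                Action
  1  $ S              id bool else else $  expand S -> id L
  2  $ L id           id bool else else $  match id
  3  $ L              bool else else $     expand L -> bool J
  4  $ J bool         bool else else $     match bool
  5  $ J              else else $          expand J -> else S else S
  6  $ S else S else  else else $          match else
  7  $ S else S       else $               expand S -> epsilon
  8  $ S else         else $               match else
  9  $ S              $                    expand S -> epsilon
Accept reached after 9 steps.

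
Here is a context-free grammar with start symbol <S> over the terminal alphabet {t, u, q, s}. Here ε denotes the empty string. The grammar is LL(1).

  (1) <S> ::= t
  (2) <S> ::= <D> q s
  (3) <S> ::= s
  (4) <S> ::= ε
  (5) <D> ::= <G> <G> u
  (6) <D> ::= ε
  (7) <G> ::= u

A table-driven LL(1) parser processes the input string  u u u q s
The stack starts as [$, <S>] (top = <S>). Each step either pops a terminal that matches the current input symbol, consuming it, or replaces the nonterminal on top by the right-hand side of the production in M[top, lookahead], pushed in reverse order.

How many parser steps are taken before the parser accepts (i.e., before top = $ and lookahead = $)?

     Stack            Input        Action
  1  $ <S>            u u u q s $  expand <S> ::= <D> q s
  2  $ s q <D>        u u u q s $  expand <D> ::= <G> <G> u
  3  $ s q u <G> <G>  u u u q s $  expand <G> ::= u
  4  $ s q u <G> u    u u u q s $  match u
  5  $ s q u <G>      u u q s $    expand <G> ::= u
  6  $ s q u u        u u q s $    match u
  7  $ s q u          u q s $      match u
  8  $ s q            q s $        match q
  9  $ s              s $          match s
Accept reached after 9 steps.

9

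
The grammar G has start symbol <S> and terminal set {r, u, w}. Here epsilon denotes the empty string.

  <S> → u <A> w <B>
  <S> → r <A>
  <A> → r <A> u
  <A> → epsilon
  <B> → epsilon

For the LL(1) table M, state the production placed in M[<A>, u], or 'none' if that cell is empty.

FIRST(<S>) = {r, u}
FIRST(<A>) = {epsilon, r}
FIRST(<B>) = {epsilon}
FOLLOW(<S>) includes $ since <S> is the start symbol.
FOLLOW(<S>): <S> appears on no right-hand side. Thus FOLLOW(<S>) = {$}.
FOLLOW(<A>): in <S>→u <A> w <B>, <A> is followed by w <B> with FIRST {w}; in <S>→r <A>, the suffix after <A> is empty, so FOLLOW(<A>) ⊇ FOLLOW(<S>) = {$}; in <A>→r <A> u, <A> is followed by u with FIRST {u}. Thus FOLLOW(<A>) = {$, u, w}.
For <A> → r <A> u: FIRST(r <A> u) = {r}, so it goes in M[<A>, t] for t ∈ {r}.
For <A> → epsilon: FIRST(epsilon) = {epsilon}, so it goes in M[<A>, t] for t ∈ {}; since epsilon ∈ FIRST, also for every t ∈ FOLLOW(<A>) = {$, u, w}.

<A> → epsilon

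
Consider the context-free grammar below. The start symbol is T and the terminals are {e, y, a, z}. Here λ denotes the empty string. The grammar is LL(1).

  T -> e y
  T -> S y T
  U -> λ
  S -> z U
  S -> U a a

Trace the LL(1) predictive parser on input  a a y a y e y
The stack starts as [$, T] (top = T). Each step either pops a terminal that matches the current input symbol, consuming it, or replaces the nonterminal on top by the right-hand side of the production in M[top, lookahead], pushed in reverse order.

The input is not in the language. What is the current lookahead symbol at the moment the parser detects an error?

step 1: stack=$ T  input=a a y a y e y $  — expand T -> S y T
step 2: stack=$ T y S  input=a a y a y e y $  — expand S -> U a a
step 3: stack=$ T y a a U  input=a a y a y e y $  — expand U -> λ
step 4: stack=$ T y a a  input=a a y a y e y $  — match a
step 5: stack=$ T y a  input=a y a y e y $  — match a
step 6: stack=$ T y  input=y a y e y $  — match y
step 7: stack=$ T  input=a y e y $  — expand T -> S y T
step 8: stack=$ T y S  input=a y e y $  — expand S -> U a a
step 9: stack=$ T y a a U  input=a y e y $  — expand U -> λ
step 10: stack=$ T y a a  input=a y e y $  — match a
step 11: stack=$ T y a  input=y e y $  — error: top is terminal a but lookahead is y

y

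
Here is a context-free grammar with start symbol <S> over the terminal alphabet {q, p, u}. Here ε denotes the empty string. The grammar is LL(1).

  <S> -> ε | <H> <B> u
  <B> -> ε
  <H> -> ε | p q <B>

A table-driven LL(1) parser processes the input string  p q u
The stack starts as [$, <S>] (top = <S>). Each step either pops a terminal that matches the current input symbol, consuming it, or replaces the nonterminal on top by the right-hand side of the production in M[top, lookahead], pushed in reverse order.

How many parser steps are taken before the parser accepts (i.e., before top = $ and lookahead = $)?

7

     Stack            Input    Action
  1  $ <S>            p q u $  expand <S> -> <H> <B> u
  2  $ u <B> <H>      p q u $  expand <H> -> p q <B>
  3  $ u <B> <B> q p  p q u $  match p
  4  $ u <B> <B> q    q u $    match q
  5  $ u <B> <B>      u $      expand <B> -> ε
  6  $ u <B>          u $      expand <B> -> ε
  7  $ u              u $      match u
Accept reached after 7 steps.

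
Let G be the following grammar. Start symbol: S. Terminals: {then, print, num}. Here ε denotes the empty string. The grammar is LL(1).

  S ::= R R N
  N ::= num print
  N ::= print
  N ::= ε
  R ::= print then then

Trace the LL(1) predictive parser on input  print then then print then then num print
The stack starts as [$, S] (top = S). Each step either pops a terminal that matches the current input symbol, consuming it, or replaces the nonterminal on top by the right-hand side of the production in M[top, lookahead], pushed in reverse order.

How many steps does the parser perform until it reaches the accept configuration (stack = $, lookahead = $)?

step 1: stack=$ S  input=print then then print then then num print $  — expand S ::= R R N
step 2: stack=$ N R R  input=print then then print then then num print $  — expand R ::= print then then
step 3: stack=$ N R then then print  input=print then then print then then num print $  — match print
step 4: stack=$ N R then then  input=then then print then then num print $  — match then
step 5: stack=$ N R then  input=then print then then num print $  — match then
step 6: stack=$ N R  input=print then then num print $  — expand R ::= print then then
step 7: stack=$ N then then print  input=print then then num print $  — match print
step 8: stack=$ N then then  input=then then num print $  — match then
step 9: stack=$ N then  input=then num print $  — match then
step 10: stack=$ N  input=num print $  — expand N ::= num print
step 11: stack=$ print num  input=num print $  — match num
step 12: stack=$ print  input=print $  — match print
Accept reached after 12 steps.

12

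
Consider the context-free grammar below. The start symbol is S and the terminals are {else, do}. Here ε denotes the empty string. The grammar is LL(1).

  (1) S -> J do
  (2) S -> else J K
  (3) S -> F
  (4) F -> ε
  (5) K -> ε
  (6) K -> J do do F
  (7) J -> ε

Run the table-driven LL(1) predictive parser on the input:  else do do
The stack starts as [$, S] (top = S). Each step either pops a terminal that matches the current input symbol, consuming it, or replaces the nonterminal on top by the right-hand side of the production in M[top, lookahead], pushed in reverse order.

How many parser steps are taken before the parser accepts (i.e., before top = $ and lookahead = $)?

step 1: stack=$ S  input=else do do $  — expand S -> else J K
step 2: stack=$ K J else  input=else do do $  — match else
step 3: stack=$ K J  input=do do $  — expand J -> ε
step 4: stack=$ K  input=do do $  — expand K -> J do do F
step 5: stack=$ F do do J  input=do do $  — expand J -> ε
step 6: stack=$ F do do  input=do do $  — match do
step 7: stack=$ F do  input=do $  — match do
step 8: stack=$ F  input=$  — expand F -> ε
Accept reached after 8 steps.

8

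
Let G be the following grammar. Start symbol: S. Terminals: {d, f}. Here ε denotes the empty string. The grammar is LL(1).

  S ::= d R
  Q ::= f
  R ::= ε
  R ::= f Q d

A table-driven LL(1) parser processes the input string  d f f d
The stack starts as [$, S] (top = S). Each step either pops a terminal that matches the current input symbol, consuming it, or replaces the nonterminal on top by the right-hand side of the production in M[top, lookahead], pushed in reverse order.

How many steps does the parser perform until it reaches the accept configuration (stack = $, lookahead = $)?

     Stack    Input      Action
  1  $ S      d f f d $  expand S ::= d R
  2  $ R d    d f f d $  match d
  3  $ R      f f d $    expand R ::= f Q d
  4  $ d Q f  f f d $    match f
  5  $ d Q    f d $      expand Q ::= f
  6  $ d f    f d $      match f
  7  $ d      d $        match d
Accept reached after 7 steps.

7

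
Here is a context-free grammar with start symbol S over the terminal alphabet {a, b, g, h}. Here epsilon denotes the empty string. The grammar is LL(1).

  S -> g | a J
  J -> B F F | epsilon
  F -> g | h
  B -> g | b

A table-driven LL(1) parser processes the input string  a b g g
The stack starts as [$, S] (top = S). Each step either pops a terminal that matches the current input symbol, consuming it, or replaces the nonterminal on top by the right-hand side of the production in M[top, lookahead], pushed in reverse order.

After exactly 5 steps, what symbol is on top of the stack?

step 1: stack=$ S  input=a b g g $  — expand S -> a J
step 2: stack=$ J a  input=a b g g $  — match a
step 3: stack=$ J  input=b g g $  — expand J -> B F F
step 4: stack=$ F F B  input=b g g $  — expand B -> b
step 5: stack=$ F F b  input=b g g $  — match b
Stack after step 5: $ F F (top = F).

F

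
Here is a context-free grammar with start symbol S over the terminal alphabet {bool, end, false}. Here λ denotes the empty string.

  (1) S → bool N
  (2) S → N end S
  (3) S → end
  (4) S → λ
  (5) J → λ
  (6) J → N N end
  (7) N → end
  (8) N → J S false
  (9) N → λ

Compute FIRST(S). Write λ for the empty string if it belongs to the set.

{λ, bool, end, false}

FIRST(S): from S→bool N we get {bool}; from S→N end S we get {bool, end, false}; from S→end we get {end}; from S→λ we get {λ}. So FIRST(S) = {λ, bool, end, false}.
FIRST(J): from J→λ we get {λ}; from J→N N end we get {bool, end, false}. So FIRST(J) = {λ, bool, end, false}.
FIRST(N): from N→end we get {end}; from N→J S false we get {bool, end, false}; from N→λ we get {λ}. So FIRST(N) = {λ, bool, end, false}.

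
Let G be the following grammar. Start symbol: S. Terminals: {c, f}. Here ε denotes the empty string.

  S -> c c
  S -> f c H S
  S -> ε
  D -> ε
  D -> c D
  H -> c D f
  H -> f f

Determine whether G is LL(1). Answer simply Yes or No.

FIRST(S) = {ε, c, f}
FIRST(D) = {ε, c}
FIRST(H) = {c, f}
FOLLOW(S) = {$}
FOLLOW(D) = {f}
FOLLOW(H) = {$, c, f}
Each cell of M receives at most one production.

Yes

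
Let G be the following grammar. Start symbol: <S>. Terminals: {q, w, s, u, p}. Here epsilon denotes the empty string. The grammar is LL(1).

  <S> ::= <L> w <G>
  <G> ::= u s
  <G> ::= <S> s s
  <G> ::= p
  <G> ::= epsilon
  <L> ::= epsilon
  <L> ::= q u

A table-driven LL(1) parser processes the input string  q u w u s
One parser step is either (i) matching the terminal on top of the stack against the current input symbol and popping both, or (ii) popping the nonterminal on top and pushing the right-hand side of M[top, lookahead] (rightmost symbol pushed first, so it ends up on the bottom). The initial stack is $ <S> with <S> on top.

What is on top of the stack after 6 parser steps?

u

step 1: stack=$ <S>  input=q u w u s $  — expand <S> ::= <L> w <G>
step 2: stack=$ <G> w <L>  input=q u w u s $  — expand <L> ::= q u
step 3: stack=$ <G> w u q  input=q u w u s $  — match q
step 4: stack=$ <G> w u  input=u w u s $  — match u
step 5: stack=$ <G> w  input=w u s $  — match w
step 6: stack=$ <G>  input=u s $  — expand <G> ::= u s
Stack after step 6: $ s u (top = u).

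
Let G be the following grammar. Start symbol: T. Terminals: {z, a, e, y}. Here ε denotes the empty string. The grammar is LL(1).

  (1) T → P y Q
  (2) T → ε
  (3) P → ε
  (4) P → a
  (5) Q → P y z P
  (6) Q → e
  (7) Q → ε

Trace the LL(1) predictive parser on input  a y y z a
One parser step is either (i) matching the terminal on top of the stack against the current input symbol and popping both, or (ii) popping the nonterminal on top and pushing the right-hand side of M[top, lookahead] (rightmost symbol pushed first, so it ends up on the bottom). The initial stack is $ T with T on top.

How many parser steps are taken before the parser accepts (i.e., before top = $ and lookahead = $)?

step 1: stack=$ T  input=a y y z a $  — expand T → P y Q
step 2: stack=$ Q y P  input=a y y z a $  — expand P → a
step 3: stack=$ Q y a  input=a y y z a $  — match a
step 4: stack=$ Q y  input=y y z a $  — match y
step 5: stack=$ Q  input=y z a $  — expand Q → P y z P
step 6: stack=$ P z y P  input=y z a $  — expand P → ε
step 7: stack=$ P z y  input=y z a $  — match y
step 8: stack=$ P z  input=z a $  — match z
step 9: stack=$ P  input=a $  — expand P → a
step 10: stack=$ a  input=a $  — match a
Accept reached after 10 steps.

10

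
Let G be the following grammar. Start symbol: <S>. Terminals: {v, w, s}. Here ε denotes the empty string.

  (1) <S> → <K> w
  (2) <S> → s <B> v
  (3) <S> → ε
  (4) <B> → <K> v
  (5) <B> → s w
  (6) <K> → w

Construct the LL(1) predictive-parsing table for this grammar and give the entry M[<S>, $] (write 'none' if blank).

FIRST(<K>): from <K>→w we get {w}. So FIRST(<K>) = {w}.
FIRST(<S>): from <S>→<K> w we get {w}; from <S>→s <B> v we get {s}; from <S>→ε we get {ε}. So FIRST(<S>) = {ε, s, w}.
FIRST(<B>): from <B>→<K> v we get {w}; from <B>→s w we get {s}. So FIRST(<B>) = {s, w}.
FOLLOW(<S>) includes $ since <S> is the start symbol.
FOLLOW(<S>): <S> appears on no right-hand side. Thus FOLLOW(<S>) = {$}.
For <S> → <K> w: FIRST(<K> w) = {w}, so it goes in M[<S>, t] for t ∈ {w}.
For <S> → s <B> v: FIRST(s <B> v) = {s}, so it goes in M[<S>, t] for t ∈ {s}.
For <S> → ε: FIRST(ε) = {ε}, so it goes in M[<S>, t] for t ∈ {}; since ε ∈ FIRST, also for every t ∈ FOLLOW(<S>) = {$}.

<S> → ε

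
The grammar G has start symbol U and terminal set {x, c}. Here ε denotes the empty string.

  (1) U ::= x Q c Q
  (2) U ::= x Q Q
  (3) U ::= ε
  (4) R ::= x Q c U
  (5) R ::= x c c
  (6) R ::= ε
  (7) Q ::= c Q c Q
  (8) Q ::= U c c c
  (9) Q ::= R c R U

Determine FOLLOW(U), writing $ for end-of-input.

FIRST(U) = {ε, x}
FIRST(R) = {ε, x}
FIRST(Q) = {c, x}  (via U c c c, R c R U)
FOLLOW(U) includes $ since U is the start symbol.
FOLLOW(U): in R::=x Q c U, the suffix after U is empty, so FOLLOW(U) ⊇ FOLLOW(R) = {$, c, x}; in Q::=U c c c, U is followed by c c c with FIRST {c}; in Q::=R c R U, the suffix after U is empty, so FOLLOW(U) ⊇ FOLLOW(Q) = {$, c, x}. Thus FOLLOW(U) = {$, c, x}.
FOLLOW(Q): in U::=x Q c Q (occurrence 1), Q is followed by c Q with FIRST {c}; in U::=x Q c Q (occurrence 2), the suffix after Q is empty, so FOLLOW(Q) ⊇ FOLLOW(U) = {$, c, x}; in U::=x Q Q (occurrence 1), Q is followed by Q with FIRST {c, x}; in U::=x Q Q (occurrence 2), the suffix after Q is empty, so FOLLOW(Q) ⊇ FOLLOW(U) = {$, c, x}; in R::=x Q c U, Q is followed by c U with FIRST {c}; in Q::=c Q c Q (occurrence 1), Q is followed by c Q with FIRST {c}; in Q::=c Q c Q (occurrence 2), the suffix after Q is empty (adds nothing new). Thus FOLLOW(Q) = {$, c, x}.
FOLLOW(R): in Q::=R c R U (occurrence 1), R is followed by c R U with FIRST {c}; in Q::=R c R U (occurrence 2), R is followed by U with FIRST {ε, x}; in Q::=R c R U (occurrence 2), the suffix after R is nullable, so FOLLOW(R) ⊇ FOLLOW(Q) = {$, c, x}. Thus FOLLOW(R) = {$, c, x}.

{$, c, x}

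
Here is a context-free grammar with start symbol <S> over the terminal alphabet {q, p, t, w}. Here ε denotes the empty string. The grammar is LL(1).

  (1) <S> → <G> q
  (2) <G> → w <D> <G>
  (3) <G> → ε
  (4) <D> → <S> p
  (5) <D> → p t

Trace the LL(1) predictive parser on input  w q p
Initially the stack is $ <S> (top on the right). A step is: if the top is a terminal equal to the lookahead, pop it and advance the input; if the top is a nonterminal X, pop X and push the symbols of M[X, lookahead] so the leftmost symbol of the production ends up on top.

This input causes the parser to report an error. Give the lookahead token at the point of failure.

     Stack            Input    Action
  1  $ <S>            w q p $  expand <S> → <G> q
  2  $ q <G>          w q p $  expand <G> → w <D> <G>
  3  $ q <G> <D> w    w q p $  match w
  4  $ q <G> <D>      q p $    expand <D> → <S> p
  5  $ q <G> p <S>    q p $    expand <S> → <G> q
  6  $ q <G> p q <G>  q p $    expand <G> → ε
  7  $ q <G> p q      q p $    match q
  8  $ q <G> p        p $      match p
  9  $ q <G>          $        error: M[<G>, $] is empty

$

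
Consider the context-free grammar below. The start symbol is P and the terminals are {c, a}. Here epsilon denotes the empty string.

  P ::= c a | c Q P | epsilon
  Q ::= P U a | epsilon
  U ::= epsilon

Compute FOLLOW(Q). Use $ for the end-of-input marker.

FIRST(P): from P::=c a we get {c}; from P::=c Q P we get {c}; from P::=epsilon we get {epsilon}. So FIRST(P) = {epsilon, c}.
FIRST(U): from U::=epsilon we get {epsilon}. So FIRST(U) = {epsilon}.
FIRST(Q): from Q::=P U a we get {a, c}; from Q::=epsilon we get {epsilon}. So FIRST(Q) = {epsilon, a, c}.
FOLLOW(P) includes $ since P is the start symbol.
FOLLOW(P): in P::=c Q P, the suffix after P is empty (adds nothing new); in Q::=P U a, P is followed by U a with FIRST {a}. Thus FOLLOW(P) = {$, a}.
FOLLOW(Q): in P::=c Q P, Q is followed by P with FIRST {epsilon, c}; in P::=c Q P, the suffix after Q is nullable, so FOLLOW(Q) ⊇ FOLLOW(P) = {$, a}. Thus FOLLOW(Q) = {$, a, c}.
FOLLOW(U): in Q::=P U a, U is followed by a with FIRST {a}. Thus FOLLOW(U) = {a}.

{$, a, c}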